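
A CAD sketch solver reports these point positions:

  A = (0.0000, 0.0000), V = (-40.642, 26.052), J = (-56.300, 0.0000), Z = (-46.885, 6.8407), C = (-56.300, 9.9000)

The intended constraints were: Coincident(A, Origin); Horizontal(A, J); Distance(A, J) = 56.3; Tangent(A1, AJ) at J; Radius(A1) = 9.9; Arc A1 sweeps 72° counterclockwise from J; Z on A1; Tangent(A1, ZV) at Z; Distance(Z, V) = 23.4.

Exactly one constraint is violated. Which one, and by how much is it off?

Distance(Z, V) = 23.4 — off by 3.20.

A = (0.00, 0.00) ✓; A.y = 0.00, J.y = 0.00 ✓; |AJ| = 56.30 ✓; ∠(CJ, JA) = 90.00° ✓; |CJ| = 9.900 ✓; bearing(C→Z) − bearing(C→J) = 72.00° ✓; |CZ| = 9.900 ✓; ∠(CZ, ZV) = 90.00° ✓; |ZV| = 20.20 ✗.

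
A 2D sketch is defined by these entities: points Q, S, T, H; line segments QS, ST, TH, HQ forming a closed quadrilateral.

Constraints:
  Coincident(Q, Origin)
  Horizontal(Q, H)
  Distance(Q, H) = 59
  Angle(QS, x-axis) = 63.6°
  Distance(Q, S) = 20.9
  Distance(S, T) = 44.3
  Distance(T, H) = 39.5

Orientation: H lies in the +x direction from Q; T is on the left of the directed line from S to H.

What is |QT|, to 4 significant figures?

62.20

Checks: |ST| = 44.30 ✓; |TH| = 39.50 ✓.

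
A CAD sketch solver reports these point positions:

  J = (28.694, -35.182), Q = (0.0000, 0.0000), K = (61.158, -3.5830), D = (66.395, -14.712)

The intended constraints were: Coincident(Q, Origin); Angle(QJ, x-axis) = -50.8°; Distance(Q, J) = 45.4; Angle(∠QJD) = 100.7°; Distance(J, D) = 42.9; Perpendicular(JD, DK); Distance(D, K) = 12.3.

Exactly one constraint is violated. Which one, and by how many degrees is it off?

Perpendicular(JD, DK) — off by 3.30°.

Q = (0.00, 0.00) ✓; QJ at -50.80° ✓; |QJ| = 45.40 ✓; ∠QJD = 100.7° ✓; |JD| = 42.90 ✓; ∠(JD, DK) = 86.70° ✗; |DK| = 12.30 ✓.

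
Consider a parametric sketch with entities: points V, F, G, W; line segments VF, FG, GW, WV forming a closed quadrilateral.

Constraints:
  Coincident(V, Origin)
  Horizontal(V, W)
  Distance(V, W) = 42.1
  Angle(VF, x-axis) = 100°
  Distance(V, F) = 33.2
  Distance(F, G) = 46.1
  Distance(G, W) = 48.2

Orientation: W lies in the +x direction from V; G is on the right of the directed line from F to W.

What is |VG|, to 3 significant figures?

14.0

Checks: |FG| = 46.10 ✓; |GW| = 48.20 ✓.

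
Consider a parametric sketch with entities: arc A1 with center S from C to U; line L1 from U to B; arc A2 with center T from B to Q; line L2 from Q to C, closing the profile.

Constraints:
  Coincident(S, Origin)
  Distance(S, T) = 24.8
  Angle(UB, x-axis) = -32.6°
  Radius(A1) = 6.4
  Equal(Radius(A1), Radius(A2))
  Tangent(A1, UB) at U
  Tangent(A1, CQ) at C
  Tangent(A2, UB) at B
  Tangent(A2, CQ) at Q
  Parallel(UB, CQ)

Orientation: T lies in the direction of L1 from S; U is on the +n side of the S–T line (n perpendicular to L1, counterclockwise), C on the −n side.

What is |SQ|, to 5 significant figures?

25.612

The slot axis is L1's direction at -32.6°, so u = (cos -32.6°, sin -32.6°) = (0.84245, -0.53877) and n = (−sin -32.6°, cos -32.6°) = (0.53877, 0.84245). S is at the origin and T lies 24.8 along u from S, so T = 24.8·u = (20.893, -13.362). Tangency of A1 to both parallel lines with radius 6.4 puts U and C at S ± 6.4·n: U = (3.4481, 5.3917), C = (-3.4481, -5.3917). Equal radii place B and Q the same way about T: B = T + 6.4·n = (24.341, -7.9698), Q = T − 6.4·n = (17.445, -18.753). Then |SQ| = |Q − S| = 25.612.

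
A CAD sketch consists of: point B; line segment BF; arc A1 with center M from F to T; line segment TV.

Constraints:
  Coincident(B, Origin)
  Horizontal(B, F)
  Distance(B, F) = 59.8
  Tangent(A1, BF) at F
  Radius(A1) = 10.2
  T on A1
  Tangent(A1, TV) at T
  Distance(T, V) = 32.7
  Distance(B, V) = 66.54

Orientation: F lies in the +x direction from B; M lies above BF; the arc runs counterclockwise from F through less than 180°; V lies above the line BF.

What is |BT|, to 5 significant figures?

70.154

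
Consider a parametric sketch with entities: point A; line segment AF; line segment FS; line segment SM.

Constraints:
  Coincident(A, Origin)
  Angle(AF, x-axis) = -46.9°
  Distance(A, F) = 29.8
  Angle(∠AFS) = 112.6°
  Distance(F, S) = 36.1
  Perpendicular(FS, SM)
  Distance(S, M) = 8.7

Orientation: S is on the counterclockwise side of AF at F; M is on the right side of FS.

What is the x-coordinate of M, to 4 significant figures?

57.22

∠AFS = 112.6°, so FS runs at -46.9° + (180° − 112.6°) = 20.50° from the x-axis; with |FS| = 36.1, S = F + 36.1·(cos 20.50°, sin 20.50°) = (54.18, -9.116). FS ⟂ SM; with |SM| = 8.7 on the right of FS, M = S + 8.7·(0.3502, -0.9367) = (57.22, -17.27). So M.x = 57.22.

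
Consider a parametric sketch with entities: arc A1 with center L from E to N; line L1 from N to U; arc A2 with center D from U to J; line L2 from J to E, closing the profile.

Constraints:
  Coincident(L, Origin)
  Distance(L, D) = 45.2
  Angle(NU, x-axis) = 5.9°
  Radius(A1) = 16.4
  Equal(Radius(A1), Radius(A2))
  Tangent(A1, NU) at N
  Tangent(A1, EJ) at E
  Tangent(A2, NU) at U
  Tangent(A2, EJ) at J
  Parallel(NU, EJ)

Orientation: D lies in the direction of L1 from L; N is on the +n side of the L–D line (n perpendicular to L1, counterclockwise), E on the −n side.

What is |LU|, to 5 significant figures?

48.083

The slot axis is L1's direction at 5.9°, so u = (cos 5.9°, sin 5.9°) = (0.99470, 0.10279) and n = (−sin 5.9°, cos 5.9°) = (-0.10279, 0.99470). L is at the origin and D lies 45.2 along u from L, so D = 45.2·u = (44.961, 4.6462). Tangency of A1 to both parallel lines with radius 16.4 puts N and E at L ± 16.4·n: N = (-1.6858, 16.313), E = (1.6858, -16.313). Equal radii place U and J the same way about D: U = D + 16.4·n = (43.275, 20.959), J = D − 16.4·n = (46.646, -11.667). Then |LU| = |U − L| = 48.083.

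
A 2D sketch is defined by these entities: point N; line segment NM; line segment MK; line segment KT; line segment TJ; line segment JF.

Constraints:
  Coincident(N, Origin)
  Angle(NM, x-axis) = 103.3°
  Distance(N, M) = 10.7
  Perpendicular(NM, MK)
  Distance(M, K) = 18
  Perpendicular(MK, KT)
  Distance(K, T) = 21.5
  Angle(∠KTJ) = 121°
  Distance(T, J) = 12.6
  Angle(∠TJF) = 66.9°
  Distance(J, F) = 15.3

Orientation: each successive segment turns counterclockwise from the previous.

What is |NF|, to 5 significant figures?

5.5258

N is at the origin; NM runs at 103.3° with length 10.7, so M = (-2.4615, 10.413). NM is perpendicular to MK, so MK runs at -166.70°; with |MK| = 18.0, K = (-19.979, 6.2721). MK is perpendicular to KT, so KT runs at -76.700°; with |KT| = 21.5, T = (-15.033, -14.651). ∠KTJ = 121.0° gives TJ at -17.700° from the x-axis; with |TJ| = 12.6, J = (-3.0291, -18.482). ∠TJF = 66.9° gives JF at 95.400° from the x-axis; with |JF| = 15.3, F = (-4.4690, -3.2499). Then |NF| = |F − N| = 5.5258.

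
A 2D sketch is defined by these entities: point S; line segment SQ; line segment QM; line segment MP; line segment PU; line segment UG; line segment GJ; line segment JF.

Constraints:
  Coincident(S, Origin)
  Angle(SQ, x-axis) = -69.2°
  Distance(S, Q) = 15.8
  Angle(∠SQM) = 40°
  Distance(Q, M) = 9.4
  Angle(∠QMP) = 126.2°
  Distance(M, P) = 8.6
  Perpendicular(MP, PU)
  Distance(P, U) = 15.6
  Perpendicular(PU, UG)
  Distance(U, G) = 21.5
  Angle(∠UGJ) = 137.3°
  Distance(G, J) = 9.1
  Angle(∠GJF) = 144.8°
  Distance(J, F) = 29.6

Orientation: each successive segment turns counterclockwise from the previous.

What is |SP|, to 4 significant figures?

3.998

∠SQM = 40.0° gives QM at 70.80° from the x-axis; with |QM| = 9.4, M = (8.702, -5.893). ∠QMP = 126.2° gives MP at 124.6° from the x-axis; with |MP| = 8.6, P = (3.819, 1.186). Then |SP| = |P − S| = 3.998.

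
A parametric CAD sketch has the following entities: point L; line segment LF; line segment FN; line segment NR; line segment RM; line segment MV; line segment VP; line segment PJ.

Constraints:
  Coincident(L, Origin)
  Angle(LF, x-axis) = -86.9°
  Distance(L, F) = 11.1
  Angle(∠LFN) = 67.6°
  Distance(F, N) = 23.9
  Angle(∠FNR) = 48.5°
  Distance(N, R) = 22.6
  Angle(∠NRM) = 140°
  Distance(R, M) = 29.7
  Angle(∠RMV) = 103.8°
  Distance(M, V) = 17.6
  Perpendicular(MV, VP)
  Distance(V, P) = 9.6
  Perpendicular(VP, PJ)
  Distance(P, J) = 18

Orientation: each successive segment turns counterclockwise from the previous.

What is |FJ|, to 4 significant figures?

21.35

L is at the origin; LF runs at -86.9° with length 11.1, so F = (0.6003, -11.08). ∠LFN = 67.6° gives FN at 25.50° from the x-axis; with |FN| = 23.9, N = (22.17, -0.7945). ∠FNR = 48.5° gives NR at 157.0° from the x-axis; with |NR| = 22.6, R = (1.369, 8.036). ∠NRM = 140.0° gives RM at -163.0° from the x-axis; with |RM| = 29.7, M = (-27.03, -0.6475). ∠RMV = 103.8° gives MV at -86.80° from the x-axis; with |MV| = 17.6, V = (-26.05, -18.22). MV ⟂ VP, so VP runs at 3.200°; with |VP| = 9.6, P = (-16.47, -17.68). VP ⟂ PJ, so PJ runs at 93.20°; with |PJ| = 18.0, J = (-17.47, 0.2878). Then |FJ| = |J − F| = 21.35.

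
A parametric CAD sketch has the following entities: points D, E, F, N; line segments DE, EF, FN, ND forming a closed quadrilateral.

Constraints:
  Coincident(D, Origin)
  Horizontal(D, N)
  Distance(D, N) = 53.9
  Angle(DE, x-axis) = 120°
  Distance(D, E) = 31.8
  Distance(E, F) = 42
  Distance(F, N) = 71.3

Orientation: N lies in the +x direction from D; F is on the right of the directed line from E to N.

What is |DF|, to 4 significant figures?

21.51

Checks: |EF| = 42.00 ✓; |FN| = 71.30 ✓.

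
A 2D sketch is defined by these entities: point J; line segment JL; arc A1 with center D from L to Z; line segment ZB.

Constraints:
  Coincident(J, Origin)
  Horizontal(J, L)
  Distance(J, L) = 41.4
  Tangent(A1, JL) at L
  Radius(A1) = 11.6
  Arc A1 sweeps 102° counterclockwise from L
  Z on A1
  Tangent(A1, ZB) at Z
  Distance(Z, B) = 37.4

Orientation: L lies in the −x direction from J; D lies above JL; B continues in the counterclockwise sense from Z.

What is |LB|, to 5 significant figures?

50.720

J is at the origin; J and L share the same y with |JL| = 41.4 and L on the −x side, so L = (-41.400, 0.0000). A1 meets JL tangentially, so DL is at right angles to JL, so D = L + (0, 11.6) = (-41.400, 11.600). On A1, L sits at bearing -90° from D; a 102° counterclockwise sweep puts Z at bearing 12°, so Z = D + 11.6·(cos 12°, sin 12°) = (-30.053, 14.012). Since A1 is tangent to ZB there, DZ ⟂ ZB, so ZB runs along (−sin 12°, cos 12°); with |ZB| = 37.4, B = (-37.829, 50.594). Then |LB| = |B − L| = 50.720.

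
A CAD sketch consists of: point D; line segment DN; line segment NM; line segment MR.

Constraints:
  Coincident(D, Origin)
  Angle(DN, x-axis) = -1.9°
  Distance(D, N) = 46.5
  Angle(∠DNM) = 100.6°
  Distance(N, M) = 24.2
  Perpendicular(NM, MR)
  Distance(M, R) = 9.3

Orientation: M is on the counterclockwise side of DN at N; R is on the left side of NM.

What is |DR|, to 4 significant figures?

48.97

D is at the origin; DN runs at -1.9° with length 46.5, so N = 46.5·(cos -1.9°, sin -1.9°) = (46.47, -1.542). ∠DNM = 100.6°, so NM runs at -1.9° + (180° − 100.6°) = 77.50° from the x-axis; with |NM| = 24.2, M = N + 24.2·(cos 77.50°, sin 77.50°) = (51.71, 22.08). NM ⟂ MR; with |MR| = 9.3 on the left of NM, R = M + 9.3·(-0.9763, 0.2164) = (42.63, 24.10). Then |DR| = |R − D| = 48.97.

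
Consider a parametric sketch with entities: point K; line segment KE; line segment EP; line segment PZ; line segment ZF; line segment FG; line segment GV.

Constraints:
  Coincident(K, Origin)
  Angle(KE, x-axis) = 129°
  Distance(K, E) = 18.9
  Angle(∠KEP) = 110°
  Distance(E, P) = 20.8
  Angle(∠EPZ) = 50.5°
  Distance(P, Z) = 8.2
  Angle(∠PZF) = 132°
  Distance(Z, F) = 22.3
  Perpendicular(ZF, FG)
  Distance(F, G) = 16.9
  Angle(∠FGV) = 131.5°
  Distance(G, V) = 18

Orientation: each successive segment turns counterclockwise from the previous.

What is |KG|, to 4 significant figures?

27.36

∠PZF = 132.0° gives ZF at 16.50° from the x-axis; with |ZF| = 22.3, F = (-3.188, 9.965). ZF is perpendicular to FG, so FG runs at 106.5°; with |FG| = 16.9, G = (-7.987, 26.17). Then |KG| = |G − K| = 27.36.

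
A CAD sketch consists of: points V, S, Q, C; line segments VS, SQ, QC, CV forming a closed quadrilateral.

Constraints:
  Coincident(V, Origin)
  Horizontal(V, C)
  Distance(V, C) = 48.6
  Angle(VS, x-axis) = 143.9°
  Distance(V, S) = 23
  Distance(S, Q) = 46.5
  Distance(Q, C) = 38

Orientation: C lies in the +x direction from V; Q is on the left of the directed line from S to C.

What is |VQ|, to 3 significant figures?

38.9

V is at the origin; V and C share the same y with |VC| = 48.6 and C in +x, so C = (48.6, 0). VS runs at 143.9° with |VS| = 23.0, so S = (-18.6, 13.6). Q is determined by |SQ| = 46.5 and |QC| = 38.0 together: it lies at the intersection of circle(S, 46.5) and circle(C, 38.0). With |SC| = 68.5, the foot of the radical line on SC is 39.5 from S and the perpendicular offset is √(46.5² − 39.5²) = 24.5. Taking the left-of-SC solution: Q = (25.0, 29.8).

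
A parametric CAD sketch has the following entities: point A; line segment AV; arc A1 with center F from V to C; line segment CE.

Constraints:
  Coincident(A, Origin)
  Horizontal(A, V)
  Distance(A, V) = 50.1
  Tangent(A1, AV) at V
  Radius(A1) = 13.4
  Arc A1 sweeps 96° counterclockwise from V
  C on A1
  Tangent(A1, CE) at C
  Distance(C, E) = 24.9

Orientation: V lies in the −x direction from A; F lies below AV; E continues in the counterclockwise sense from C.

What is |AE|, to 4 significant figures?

72.56

On A1, V sits at bearing 90° from F; a 96° counterclockwise sweep puts C at bearing 186°, so C = F + 13.4·(cos 186°, sin 186°) = (-63.43, -14.80). Since A1 is tangent to CE there, FC ⟂ CE, so CE runs along (−sin 186°, cos 186°); with |CE| = 24.9, E = (-60.82, -39.56). Then |AE| = |E − A| = 72.56.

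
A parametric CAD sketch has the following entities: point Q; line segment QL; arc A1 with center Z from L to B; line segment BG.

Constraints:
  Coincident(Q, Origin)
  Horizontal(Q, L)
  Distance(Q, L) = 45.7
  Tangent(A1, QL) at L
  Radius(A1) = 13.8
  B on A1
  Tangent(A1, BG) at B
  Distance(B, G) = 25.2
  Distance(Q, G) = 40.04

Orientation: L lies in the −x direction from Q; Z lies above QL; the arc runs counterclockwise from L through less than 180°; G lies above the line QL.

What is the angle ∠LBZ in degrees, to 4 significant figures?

55.64°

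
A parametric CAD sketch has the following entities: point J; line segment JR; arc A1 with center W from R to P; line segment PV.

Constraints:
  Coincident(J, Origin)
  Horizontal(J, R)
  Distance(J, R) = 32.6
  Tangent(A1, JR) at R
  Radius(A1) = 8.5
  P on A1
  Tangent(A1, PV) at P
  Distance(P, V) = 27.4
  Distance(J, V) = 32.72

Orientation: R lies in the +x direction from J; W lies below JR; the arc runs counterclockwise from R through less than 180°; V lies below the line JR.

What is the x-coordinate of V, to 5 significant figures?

13.425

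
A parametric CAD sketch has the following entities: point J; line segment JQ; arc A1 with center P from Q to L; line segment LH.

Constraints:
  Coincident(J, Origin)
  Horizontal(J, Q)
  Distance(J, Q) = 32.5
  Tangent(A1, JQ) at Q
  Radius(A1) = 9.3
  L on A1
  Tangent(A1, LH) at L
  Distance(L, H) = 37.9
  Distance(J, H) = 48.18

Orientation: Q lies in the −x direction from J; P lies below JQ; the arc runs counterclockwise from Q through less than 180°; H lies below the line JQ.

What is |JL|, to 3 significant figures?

42.6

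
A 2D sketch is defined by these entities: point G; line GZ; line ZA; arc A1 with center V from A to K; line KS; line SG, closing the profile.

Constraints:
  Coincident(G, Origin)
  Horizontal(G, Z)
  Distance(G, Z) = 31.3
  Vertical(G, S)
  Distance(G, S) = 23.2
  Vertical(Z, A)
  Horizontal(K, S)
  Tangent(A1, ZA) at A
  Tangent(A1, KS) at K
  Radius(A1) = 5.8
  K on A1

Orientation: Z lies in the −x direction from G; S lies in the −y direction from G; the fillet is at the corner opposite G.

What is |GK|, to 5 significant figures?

34.474

G is at the origin; G and Z share the same y with |GZ| = 31.3 and Z on the −x side, so Z = (-31.300, 0.0000). GS is vertical with |GS| = 23.2 and S on the −y side, so S = (0.0000, -23.200). The virtual corner opposite G is at (-31.300, -23.200). The tangent condition forces VA to be normal to ZA and A1 meets KS tangentially, so VK is at right angles to KS, with radius 5.8, so the center V sits 5.8 in from both sides at V = (-25.500, -17.400). That places the tangent points at A = (-31.300, -17.400) on ZA and K = (-25.500, -23.200) on KS. Then |GK| = |K − G| = 34.474.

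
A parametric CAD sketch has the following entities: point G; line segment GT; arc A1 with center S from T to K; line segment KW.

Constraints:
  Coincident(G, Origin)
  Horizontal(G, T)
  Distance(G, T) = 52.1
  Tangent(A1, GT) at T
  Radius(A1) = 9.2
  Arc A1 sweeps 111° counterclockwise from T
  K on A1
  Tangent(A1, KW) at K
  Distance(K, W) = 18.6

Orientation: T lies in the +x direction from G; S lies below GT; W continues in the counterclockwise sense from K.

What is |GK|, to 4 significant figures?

45.27

Tangency of A1 to GT means the radius ST is perpendicular to GT, so S = T + (0, -9.2) = (52.10, -9.200). On A1, T sits at bearing 90° from S; a 111° counterclockwise sweep puts K at bearing 201°, so K = S + 9.2·(cos 201°, sin 201°) = (43.51, -12.50). Then |GK| = |K − G| = 45.27.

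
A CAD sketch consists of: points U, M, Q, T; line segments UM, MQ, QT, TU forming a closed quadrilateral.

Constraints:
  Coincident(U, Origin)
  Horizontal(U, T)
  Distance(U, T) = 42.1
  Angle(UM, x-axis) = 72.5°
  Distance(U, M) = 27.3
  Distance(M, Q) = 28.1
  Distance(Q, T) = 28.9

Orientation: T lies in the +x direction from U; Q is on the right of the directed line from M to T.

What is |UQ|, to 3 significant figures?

13.3

U is at the origin; UT is horizontal with |UT| = 42.1 and T in +x, so T = (42.1, 0). UM runs at 72.5° with |UM| = 27.3, so M = (8.21, 26.0). Q is determined by |MQ| = 28.1 and |QT| = 28.9 together: it lies at the intersection of circle(M, 28.1) and circle(T, 28.9). With |MT| = 42.7, the foot of the radical line on MT is 20.8 from M and the perpendicular offset is √(28.1² − 20.8²) = 18.9. Taking the right-of-MT solution: Q = (13.2, -1.61).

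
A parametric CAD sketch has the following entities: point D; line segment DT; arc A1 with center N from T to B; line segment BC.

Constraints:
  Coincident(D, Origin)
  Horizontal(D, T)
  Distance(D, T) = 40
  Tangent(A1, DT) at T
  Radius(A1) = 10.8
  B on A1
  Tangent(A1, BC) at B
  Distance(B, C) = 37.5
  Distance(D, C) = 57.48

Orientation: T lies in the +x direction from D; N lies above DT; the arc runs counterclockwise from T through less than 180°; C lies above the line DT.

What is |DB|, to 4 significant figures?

51.94

Checks: D = (0.00, 0.00) ✓; |NB| = 10.80 ✓; ∠(NB, BC) = 90.00° ✓; |BC| = 37.50 ✓; |DC| = 57.48 ✓.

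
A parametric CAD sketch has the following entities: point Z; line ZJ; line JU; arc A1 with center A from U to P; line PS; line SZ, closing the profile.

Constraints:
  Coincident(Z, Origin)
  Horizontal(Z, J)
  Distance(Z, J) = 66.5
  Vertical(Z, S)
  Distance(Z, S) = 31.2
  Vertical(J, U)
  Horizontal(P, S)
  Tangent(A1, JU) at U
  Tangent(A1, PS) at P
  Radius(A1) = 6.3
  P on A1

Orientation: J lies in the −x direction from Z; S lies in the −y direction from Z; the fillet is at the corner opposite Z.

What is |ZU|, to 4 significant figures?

71.01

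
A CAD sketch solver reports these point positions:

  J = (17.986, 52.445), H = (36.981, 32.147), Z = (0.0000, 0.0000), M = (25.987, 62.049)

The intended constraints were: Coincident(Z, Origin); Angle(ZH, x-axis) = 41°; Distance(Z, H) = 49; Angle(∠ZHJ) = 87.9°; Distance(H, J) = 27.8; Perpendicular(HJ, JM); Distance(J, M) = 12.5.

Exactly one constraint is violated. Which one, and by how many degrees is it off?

Perpendicular(HJ, JM) — off by 7.10°.

Z = (0.00, 0.00) ✓; ZH at 41.00° ✓; |ZH| = 49.00 ✓; ∠ZHJ = 87.90° ✓; |HJ| = 27.80 ✓; ∠(HJ, JM) = 82.90° ✗; |JM| = 12.50 ✓.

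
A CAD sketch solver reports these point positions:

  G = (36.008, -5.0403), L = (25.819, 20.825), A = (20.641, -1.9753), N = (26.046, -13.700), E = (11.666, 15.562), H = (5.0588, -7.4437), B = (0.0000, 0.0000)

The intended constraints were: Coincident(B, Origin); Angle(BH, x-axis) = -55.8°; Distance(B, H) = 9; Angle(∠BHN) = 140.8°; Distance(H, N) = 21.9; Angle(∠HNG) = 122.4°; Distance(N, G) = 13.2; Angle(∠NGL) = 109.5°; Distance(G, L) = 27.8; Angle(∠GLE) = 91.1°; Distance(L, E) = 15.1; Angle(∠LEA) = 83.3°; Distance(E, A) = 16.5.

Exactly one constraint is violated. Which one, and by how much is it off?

Distance(E, A) = 16.5 — off by 3.20.

B = (0.00, 0.00) ✓; BH at -55.80° ✓; |BH| = 9.000 ✓; ∠BHN = 140.8° ✓; |HN| = 21.90 ✓; ∠HNG = 122.4° ✓; |NG| = 13.20 ✓; ∠NGL = 109.5° ✓; |GL| = 27.80 ✓; ∠GLE = 91.10° ✓; |LE| = 15.10 ✓; ∠LEA = 83.30° ✓; |EA| = 19.70 ✗.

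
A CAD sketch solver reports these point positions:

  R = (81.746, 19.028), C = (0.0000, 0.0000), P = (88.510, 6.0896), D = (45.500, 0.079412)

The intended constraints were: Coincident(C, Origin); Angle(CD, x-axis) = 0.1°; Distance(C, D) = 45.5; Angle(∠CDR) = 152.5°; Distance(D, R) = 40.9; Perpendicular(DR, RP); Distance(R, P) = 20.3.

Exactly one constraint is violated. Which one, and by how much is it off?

Distance(R, P) = 20.3 — off by 5.70.

C = (0.00, 0.00) ✓; CD at 0.1000° ✓; |CD| = 45.50 ✓; ∠CDR = 152.5° ✓; |DR| = 40.90 ✓; ∠(DR, RP) = 90.00° ✓; |RP| = 14.60 ✗.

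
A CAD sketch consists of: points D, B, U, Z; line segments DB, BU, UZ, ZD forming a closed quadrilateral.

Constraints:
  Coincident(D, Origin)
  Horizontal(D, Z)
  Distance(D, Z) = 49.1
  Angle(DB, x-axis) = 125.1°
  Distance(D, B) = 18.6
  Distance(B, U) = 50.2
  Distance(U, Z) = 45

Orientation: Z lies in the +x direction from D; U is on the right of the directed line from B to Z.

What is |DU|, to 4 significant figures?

31.73

Checks: |BU| = 50.20 ✓; |UZ| = 45.00 ✓.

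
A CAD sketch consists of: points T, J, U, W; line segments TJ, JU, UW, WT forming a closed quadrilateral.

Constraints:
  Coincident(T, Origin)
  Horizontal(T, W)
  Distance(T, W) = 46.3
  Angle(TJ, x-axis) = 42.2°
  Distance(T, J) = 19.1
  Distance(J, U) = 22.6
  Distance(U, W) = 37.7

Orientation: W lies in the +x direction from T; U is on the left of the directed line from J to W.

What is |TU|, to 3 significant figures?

41.3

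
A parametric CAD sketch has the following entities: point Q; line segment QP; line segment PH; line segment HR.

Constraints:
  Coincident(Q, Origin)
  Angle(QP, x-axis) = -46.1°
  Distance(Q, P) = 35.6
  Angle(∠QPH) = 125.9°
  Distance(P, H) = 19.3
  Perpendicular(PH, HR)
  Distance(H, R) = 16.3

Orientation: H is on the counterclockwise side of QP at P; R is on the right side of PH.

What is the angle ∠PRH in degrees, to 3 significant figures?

49.8°

Q is at the origin; QP runs at -46.1° with length 35.6, so P = 35.6·(cos -46.1°, sin -46.1°) = (24.7, -25.7). ∠QPH = 125.9°, so PH runs at -46.1° + (180° − 125.9°) = 8.00° from the x-axis; with |PH| = 19.3, H = P + 19.3·(cos 8.00°, sin 8.00°) = (43.8, -23.0). The perpendicularity gives HR at right angles to PH; with |HR| = 16.3 on the right of PH, R = H + 16.3·(0.139, -0.990) = (46.1, -39.1). Then cos ∠PRH = RP·RH / (|RP||RH|), giving 49.8°.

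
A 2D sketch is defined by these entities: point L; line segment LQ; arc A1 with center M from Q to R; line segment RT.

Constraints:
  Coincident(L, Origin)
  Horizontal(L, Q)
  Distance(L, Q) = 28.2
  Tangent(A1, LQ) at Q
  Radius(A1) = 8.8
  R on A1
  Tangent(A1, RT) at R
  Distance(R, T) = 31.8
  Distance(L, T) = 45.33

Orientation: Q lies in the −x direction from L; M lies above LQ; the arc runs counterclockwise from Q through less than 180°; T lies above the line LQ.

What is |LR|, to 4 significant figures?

21.36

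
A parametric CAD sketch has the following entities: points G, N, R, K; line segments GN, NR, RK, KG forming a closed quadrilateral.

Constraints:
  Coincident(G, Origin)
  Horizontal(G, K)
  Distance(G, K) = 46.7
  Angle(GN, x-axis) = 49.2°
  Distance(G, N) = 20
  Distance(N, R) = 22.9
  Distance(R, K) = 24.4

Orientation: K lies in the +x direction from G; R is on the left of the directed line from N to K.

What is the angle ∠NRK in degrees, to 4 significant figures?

102.4°

Checks: |NR| = 22.90 ✓; |RK| = 24.40 ✓.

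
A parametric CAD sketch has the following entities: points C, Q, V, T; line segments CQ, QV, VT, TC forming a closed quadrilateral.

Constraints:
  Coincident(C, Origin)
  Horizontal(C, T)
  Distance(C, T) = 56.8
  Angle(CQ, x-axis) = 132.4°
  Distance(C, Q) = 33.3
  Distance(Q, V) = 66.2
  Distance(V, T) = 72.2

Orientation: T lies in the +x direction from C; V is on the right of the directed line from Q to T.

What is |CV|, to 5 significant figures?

39.180

C is at the origin; C and T share the same y with |CT| = 56.8 and T in +x, so T = (56.8, 0). CQ runs at 132.4° with |CQ| = 33.3, so Q = (-22.454, 24.591). V is determined by |QV| = 66.2 and |VT| = 72.2 together: it lies at the intersection of circle(Q, 66.2) and circle(T, 72.2). With |QT| = 82.982, the foot of the radical line on QT is 36.487 from Q and the perpendicular offset is √(66.2² − 36.487²) = 55.237. Taking the right-of-QT solution: V = (-3.9747, -38.978).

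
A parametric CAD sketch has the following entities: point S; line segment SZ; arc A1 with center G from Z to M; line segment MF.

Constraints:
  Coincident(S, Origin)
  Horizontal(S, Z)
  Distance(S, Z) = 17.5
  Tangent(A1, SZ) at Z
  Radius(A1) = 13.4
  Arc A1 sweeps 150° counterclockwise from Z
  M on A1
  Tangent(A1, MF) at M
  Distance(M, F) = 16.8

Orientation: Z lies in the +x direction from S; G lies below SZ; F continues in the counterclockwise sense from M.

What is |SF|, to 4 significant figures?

41.93

S is at the origin; SZ is horizontal with |SZ| = 17.5 and Z on the +x side, so Z = (17.50, 0.000). A1 meets SZ tangentially, so GZ is at right angles to SZ, so G = Z + (0, -13.4) = (17.50, -13.40). On A1, Z sits at bearing 90° from G; a 150° counterclockwise sweep puts M at bearing 240°, so M = G + 13.4·(cos 240°, sin 240°) = (10.80, -25.00). A1 meets MF tangentially, so GM is at right angles to MF, so MF runs along (−sin 240°, cos 240°); with |MF| = 16.8, F = (25.35, -33.40). Then |SF| = |F − S| = 41.93.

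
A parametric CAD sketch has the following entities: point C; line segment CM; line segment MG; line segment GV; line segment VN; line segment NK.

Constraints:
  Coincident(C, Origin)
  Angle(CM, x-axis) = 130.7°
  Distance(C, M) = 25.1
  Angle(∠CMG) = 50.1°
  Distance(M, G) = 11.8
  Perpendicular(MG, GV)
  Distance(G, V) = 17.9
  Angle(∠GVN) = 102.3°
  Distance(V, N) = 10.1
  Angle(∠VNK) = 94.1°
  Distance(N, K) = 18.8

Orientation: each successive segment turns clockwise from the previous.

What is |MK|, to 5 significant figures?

3.9325

∠GVN = 102.3° gives VN at -166.90° from the x-axis; with |VN| = 10.1, N = (-14.156, -0.99351). ∠VNK = 94.1° gives NK at 107.20° from the x-axis; with |NK| = 18.8, K = (-19.715, 16.966). Then |MK| = |K − M| = 3.9325.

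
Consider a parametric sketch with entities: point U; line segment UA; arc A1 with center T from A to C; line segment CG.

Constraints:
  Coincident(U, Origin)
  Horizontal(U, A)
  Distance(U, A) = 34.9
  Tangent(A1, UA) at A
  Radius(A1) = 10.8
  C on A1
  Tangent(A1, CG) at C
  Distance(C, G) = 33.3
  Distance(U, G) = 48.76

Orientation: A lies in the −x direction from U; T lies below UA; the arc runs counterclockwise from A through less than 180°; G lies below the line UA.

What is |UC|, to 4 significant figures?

46.72

Checks: U = (0.00, 0.00) ✓; |TC| = 10.80 ✓; ∠(TC, CG) = 90.00° ✓; |CG| = 33.30 ✓; |UG| = 48.76 ✓.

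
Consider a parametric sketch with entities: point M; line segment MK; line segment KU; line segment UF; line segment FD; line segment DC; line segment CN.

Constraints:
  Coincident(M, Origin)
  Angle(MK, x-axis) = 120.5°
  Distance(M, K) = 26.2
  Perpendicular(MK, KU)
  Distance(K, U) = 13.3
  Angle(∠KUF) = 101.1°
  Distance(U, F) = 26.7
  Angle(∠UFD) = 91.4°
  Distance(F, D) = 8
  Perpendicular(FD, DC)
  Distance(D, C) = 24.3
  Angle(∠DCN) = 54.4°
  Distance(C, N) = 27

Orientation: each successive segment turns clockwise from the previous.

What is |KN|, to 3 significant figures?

33.6

M is at the origin; MK runs at 120.5° with length 26.2, so K = (-13.3, 22.6). MK is perpendicular to KU, so KU runs at 30.5°; with |KU| = 13.3, U = (-1.84, 29.3). ∠KUF = 101.1° gives UF at -48.4° from the x-axis; with |UF| = 26.7, F = (15.9, 9.36). ∠UFD = 91.4° gives FD at -137° from the x-axis; with |FD| = 8.0, D = (10.0, 3.90). FD is perpendicular to DC, so DC runs at 133°; with |DC| = 24.3, C = (-6.53, 21.7). ∠DCN = 54.4° gives CN at 7.40° from the x-axis; with |CN| = 27.0, N = (20.2, 25.2). Then |KN| = |N − K| = 33.6.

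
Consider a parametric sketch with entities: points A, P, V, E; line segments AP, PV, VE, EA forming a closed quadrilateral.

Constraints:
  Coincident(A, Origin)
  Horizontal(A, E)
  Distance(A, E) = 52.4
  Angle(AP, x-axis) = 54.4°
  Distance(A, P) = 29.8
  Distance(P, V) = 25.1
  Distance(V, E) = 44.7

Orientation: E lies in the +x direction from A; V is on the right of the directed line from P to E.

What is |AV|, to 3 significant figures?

7.78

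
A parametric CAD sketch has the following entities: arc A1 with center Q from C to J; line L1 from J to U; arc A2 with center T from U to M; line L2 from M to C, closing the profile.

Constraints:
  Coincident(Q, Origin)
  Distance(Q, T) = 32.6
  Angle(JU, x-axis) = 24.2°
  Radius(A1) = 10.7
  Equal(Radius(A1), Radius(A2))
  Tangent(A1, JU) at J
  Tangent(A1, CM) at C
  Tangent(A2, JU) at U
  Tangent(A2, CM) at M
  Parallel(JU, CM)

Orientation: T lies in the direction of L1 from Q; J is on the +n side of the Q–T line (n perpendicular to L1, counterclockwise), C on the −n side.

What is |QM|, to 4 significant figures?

34.31

Tangency of A1 to both parallel lines with radius 10.7 puts J and C at Q ± 10.7·n: J = (-4.386, 9.760), C = (4.386, -9.760). Equal radii place U and M the same way about T: U = T + 10.7·n = (25.35, 23.12), M = T − 10.7·n = (34.12, 3.604). Then |QM| = |M − Q| = 34.31.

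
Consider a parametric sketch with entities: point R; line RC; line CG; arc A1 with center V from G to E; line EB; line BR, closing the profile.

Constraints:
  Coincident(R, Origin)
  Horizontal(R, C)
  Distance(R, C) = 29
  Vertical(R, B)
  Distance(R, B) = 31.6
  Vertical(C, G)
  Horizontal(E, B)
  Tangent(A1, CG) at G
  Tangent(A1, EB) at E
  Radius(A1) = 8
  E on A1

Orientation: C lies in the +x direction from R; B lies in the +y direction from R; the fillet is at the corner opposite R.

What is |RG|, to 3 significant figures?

37.4

R is at the origin; RC is horizontal with |RC| = 29.0 and C on the +x side, so C = (29.0, 0.00). RB is vertical with |RB| = 31.6 and B on the +y side, so B = (0.00, 31.6). The virtual corner opposite R is at (29.0, 31.6). Tangency of A1 to CG means the radius VG is perpendicular to CG and tangency of A1 to EB means the radius VE is perpendicular to EB, with radius 8.0, so the center V sits 8.0 in from both sides at V = (21.0, 23.6). That places the tangent points at G = (29.0, 23.6) on CG and E = (21.0, 31.6) on EB. Then |RG| = |G − R| = 37.4.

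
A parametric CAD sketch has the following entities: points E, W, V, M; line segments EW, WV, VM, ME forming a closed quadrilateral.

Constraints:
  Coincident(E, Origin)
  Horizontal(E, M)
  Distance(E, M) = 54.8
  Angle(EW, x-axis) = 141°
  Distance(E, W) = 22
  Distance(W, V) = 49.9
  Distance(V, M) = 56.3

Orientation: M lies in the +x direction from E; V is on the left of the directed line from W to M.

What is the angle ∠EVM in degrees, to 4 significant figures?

61.58°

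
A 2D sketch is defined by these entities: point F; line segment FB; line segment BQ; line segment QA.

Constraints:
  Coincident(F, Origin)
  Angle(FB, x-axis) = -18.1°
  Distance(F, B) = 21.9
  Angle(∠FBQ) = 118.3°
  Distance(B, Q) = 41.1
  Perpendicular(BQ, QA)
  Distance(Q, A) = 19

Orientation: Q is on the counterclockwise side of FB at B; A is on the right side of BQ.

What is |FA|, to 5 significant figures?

64.156

F is at the origin; FB runs at -18.1° with length 21.9, so B = 21.9·(cos -18.1°, sin -18.1°) = (20.816, -6.8038). ∠FBQ = 118.3°, so BQ runs at -18.1° + (180° − 118.3°) = 43.600° from the x-axis; with |BQ| = 41.1, Q = B + 41.1·(cos 43.600°, sin 43.600°) = (50.580, 21.540). BQ ⟂ QA; with |QA| = 19.0 on the right of BQ, A = Q + 19.0·(0.68962, -0.72417) = (63.683, 7.7803). Then |FA| = |A − F| = 64.156.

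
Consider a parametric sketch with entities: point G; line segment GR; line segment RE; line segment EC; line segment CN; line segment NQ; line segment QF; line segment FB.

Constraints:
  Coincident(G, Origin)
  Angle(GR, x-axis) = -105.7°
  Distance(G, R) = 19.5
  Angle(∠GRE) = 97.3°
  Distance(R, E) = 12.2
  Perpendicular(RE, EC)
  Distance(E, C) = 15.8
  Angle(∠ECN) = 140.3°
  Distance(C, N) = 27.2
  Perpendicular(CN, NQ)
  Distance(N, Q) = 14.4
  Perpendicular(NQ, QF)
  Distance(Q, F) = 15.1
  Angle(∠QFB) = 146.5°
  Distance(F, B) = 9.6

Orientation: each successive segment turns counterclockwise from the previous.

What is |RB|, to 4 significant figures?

13.39

G is at the origin; GR runs at -105.7° with length 19.5, so R = (-5.277, -18.77). ∠GRE = 97.3° gives RE at -23.00° from the x-axis; with |RE| = 12.2, E = (5.953, -23.54). RE is perpendicular to EC, so EC runs at 67.00°; with |EC| = 15.8, C = (12.13, -8.995). ∠ECN = 140.3° gives CN at 106.7° from the x-axis; with |CN| = 27.2, N = (4.311, 17.06). CN is perpendicular to NQ, so NQ runs at -163.3°; with |NQ| = 14.4, Q = (-9.482, 12.92). The perpendicularity gives QF at right angles to NQ, so QF runs at -73.30°; with |QF| = 15.1, F = (-5.143, -1.544). ∠QFB = 146.5° gives FB at -39.80° from the x-axis; with |FB| = 9.6, B = (2.233, -7.689). Then |RB| = |B − R| = 13.39.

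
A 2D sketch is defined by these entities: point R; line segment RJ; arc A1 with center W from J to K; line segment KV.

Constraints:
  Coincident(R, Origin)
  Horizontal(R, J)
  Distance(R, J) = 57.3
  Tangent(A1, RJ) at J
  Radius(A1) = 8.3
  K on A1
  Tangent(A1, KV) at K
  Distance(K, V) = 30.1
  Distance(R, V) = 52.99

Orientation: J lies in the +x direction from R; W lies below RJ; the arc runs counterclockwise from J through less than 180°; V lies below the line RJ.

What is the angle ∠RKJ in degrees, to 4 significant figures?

137.2°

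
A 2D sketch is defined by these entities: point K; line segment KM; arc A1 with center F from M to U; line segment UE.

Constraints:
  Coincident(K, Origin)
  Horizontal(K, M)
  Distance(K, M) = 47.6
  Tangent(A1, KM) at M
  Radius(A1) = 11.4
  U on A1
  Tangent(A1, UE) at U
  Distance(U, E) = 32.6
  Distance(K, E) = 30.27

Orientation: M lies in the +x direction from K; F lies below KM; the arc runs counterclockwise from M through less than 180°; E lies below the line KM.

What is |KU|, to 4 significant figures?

39.86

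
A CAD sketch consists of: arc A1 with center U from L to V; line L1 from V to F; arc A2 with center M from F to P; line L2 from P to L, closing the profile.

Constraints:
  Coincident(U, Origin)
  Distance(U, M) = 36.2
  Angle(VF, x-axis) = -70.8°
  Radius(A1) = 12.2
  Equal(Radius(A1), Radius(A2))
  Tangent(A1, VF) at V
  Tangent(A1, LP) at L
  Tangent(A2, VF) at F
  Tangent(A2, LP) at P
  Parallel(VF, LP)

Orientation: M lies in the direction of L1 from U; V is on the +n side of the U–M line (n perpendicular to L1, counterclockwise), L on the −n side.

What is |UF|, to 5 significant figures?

38.201

The slot axis is L1's direction at -70.8°, so u = (cos -70.8°, sin -70.8°) = (0.32887, -0.94438) and n = (−sin -70.8°, cos -70.8°) = (0.94438, 0.32887). U is at the origin and M lies 36.2 along u from U, so M = 36.2·u = (11.905, -34.186). Tangency of A1 to both parallel lines with radius 12.2 puts V and L at U ± 12.2·n: V = (11.521, 4.0122), L = (-11.521, -4.0122). Equal radii place F and P the same way about M: F = M + 12.2·n = (23.426, -30.174), P = M − 12.2·n = (0.38358, -38.199). Then |UF| = |F − U| = 38.201.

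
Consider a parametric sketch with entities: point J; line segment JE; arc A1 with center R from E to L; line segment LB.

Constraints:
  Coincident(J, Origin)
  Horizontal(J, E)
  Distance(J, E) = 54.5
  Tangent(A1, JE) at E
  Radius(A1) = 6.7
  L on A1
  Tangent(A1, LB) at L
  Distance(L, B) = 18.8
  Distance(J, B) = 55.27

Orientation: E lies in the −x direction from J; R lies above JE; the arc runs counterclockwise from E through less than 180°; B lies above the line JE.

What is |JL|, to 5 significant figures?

48.331

Checks: |RL| = 6.700 ✓; ∠(RL, LB) = 90.00° ✓; |LB| = 18.80 ✓; |JB| = 55.27 ✓.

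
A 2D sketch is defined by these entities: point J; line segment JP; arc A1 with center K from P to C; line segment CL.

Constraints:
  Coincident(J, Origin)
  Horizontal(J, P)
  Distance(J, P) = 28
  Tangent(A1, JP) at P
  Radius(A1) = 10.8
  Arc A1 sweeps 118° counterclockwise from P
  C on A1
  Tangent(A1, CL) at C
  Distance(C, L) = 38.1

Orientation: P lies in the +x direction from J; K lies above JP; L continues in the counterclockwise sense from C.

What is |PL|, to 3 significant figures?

50.2

J is at the origin; J and P share the same y with |JP| = 28.0 and P on the +x side, so P = (28.0, 0.00). Tangency of A1 to JP means the radius KP is perpendicular to JP, so K = P + (0, 10.8) = (28.0, 10.8). On A1, P sits at bearing -90° from K; a 118° counterclockwise sweep puts C at bearing 28°, so C = K + 10.8·(cos 28°, sin 28°) = (37.5, 15.9). Since A1 is tangent to CL there, KC ⟂ CL, so CL runs along (−sin 28°, cos 28°); with |CL| = 38.1, L = (19.6, 49.5). Then |PL| = |L − P| = 50.2.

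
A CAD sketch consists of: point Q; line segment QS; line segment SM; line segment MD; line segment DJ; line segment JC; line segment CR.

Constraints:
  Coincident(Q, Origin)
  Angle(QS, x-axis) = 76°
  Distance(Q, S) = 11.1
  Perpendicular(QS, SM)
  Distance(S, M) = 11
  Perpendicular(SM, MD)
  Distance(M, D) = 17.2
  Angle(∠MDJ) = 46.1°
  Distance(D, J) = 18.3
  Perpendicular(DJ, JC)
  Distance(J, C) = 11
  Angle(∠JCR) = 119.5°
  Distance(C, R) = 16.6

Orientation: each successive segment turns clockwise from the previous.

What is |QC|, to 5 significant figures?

15.502

Q is at the origin; QS runs at 76.0° with length 11.1, so S = (2.6853, 10.770). The perpendicularity gives SM at right angles to QS, so SM runs at -14.000°; with |SM| = 11.0, M = (13.359, 8.1091). SM is perpendicular to MD, so MD runs at -104.00°; with |MD| = 17.2, D = (9.1975, -8.5799). ∠MDJ = 46.1° gives DJ at 122.10° from the x-axis; with |DJ| = 18.3, J = (-0.52706, 6.9224). DJ ⟂ JC, so JC runs at 32.100°; with |JC| = 11.0, C = (8.7913, 12.768). Then |QC| = |C − Q| = 15.502.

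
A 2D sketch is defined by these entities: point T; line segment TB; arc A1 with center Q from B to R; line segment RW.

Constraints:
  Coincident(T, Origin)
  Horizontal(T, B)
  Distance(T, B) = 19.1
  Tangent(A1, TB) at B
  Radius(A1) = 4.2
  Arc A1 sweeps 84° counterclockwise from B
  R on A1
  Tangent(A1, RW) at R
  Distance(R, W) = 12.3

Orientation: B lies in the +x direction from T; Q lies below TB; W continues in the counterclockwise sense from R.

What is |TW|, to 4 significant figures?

21.02

T is at the origin; T and B share the same y with |TB| = 19.1 and B on the +x side, so B = (19.10, 0.000). The tangent condition forces QB to be normal to TB, so Q = B + (0, -4.2) = (19.10, -4.200). On A1, B sits at bearing 90° from Q; an 84° counterclockwise sweep puts R at bearing 174°, so R = Q + 4.2·(cos 174°, sin 174°) = (14.92, -3.761). Since A1 is tangent to RW there, QR ⟂ RW, so RW runs along (−sin 174°, cos 174°); with |RW| = 12.3, W = (13.64, -15.99). Then |TW| = |W − T| = 21.02.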